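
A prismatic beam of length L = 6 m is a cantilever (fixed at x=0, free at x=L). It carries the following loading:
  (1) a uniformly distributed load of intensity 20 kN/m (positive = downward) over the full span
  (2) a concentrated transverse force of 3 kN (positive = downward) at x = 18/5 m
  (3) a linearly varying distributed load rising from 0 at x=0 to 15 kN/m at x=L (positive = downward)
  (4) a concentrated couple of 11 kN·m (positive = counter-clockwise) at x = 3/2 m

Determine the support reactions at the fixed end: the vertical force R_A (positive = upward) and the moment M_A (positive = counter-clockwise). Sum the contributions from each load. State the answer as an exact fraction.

R_A = 168 kN, M_A = 2699/5 kN·m

Load 1 — uniform load w=20 kN/m over full span:
  R_A = wL = 20·6 = 120 kN
  M_A = wL²/2 = 20·6²/2 = 360 kN·m
Load 2 — point force P=3 kN at a=18/5 m (b=L-a=12/5):
  R_A = P = 3 kN
  M_A = Pa = 3·(18/5) = 54/5 kN·m
Load 3 — triangular load w₀=15 kN/m (0→w₀ over full span):
  R_A = w₀L/2 = 15·6/2 = 45 kN
  M_A = w₀L²/3 = 15·6²/3 = 180 kN·m
Load 4 — applied couple M₀=11 kN·m at a=3/2 m (b=L-a=9/2):
  R_A = 0 kN
  M_A = -M₀ = -11 kN·m
Superposition: R_A = 168 kN, M_A = 2699/5 kN·m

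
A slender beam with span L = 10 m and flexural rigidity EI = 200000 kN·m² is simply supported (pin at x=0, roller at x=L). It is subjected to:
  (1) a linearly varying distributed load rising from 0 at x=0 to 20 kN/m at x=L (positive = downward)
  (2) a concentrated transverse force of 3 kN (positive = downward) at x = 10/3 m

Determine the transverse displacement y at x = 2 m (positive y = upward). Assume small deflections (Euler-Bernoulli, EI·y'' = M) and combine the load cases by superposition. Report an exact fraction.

Load 1 — triangular load w₀=20 kN/m (0→w₀ over full span):
  y_1 = -w₀x(7L⁴-10L²x²+3x⁴)/(360LEI) = -20·2·(7·10⁴-10·10²·2²+3·2⁴)/(360·10·200000) = -172/46875 m
Load 2 — point force P=3 kN at a=10/3 m (b=L-a=20/3):
  y_2 = -Pbx(L²-b²-x²)/(6LEI)  [x≤a] = -3·(20/3)·2·(10²-(20/3)²-2²)/(6·10·200000) = -29/168750 m
Superposition: y = Σ y_i = -3241/843750 m ≈ -0.003841 m

y(2) = -3241/843750 m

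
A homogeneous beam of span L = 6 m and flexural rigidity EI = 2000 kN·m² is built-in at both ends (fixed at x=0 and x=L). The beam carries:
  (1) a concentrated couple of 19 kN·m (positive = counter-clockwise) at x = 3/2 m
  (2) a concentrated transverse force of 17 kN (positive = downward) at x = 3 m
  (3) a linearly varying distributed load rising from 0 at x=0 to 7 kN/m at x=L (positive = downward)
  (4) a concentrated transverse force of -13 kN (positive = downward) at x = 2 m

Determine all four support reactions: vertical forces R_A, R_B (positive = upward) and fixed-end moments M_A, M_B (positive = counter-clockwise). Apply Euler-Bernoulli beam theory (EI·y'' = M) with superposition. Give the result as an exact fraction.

Load 1 — applied couple M₀=19 kN·m at a=3/2 m (b=L-a=9/2):
  R_A = 6M₀ab/L³ = 6·19·(3/2)·(9/2)/6³ = 57/16 kN
  M_A = M₀b(2a-b)/L² = 19·(9/2)·(2·(3/2)-(9/2))/6² = -57/16 kN·m
  R_B = -6M₀ab/L³ = -6·19·(3/2)·(9/2)/6³ = -57/16 kN
  M_B = M₀a(2b-a)/L² = 19·(3/2)·(2·(9/2)-(3/2))/6² = 95/16 kN·m
Load 2 — point force P=17 kN at a=3 m (b=L-a=3):
  R_A = Pb²(3a+b)/L³ = 17·3²·(3·3+3)/6³ = 17/2 kN
  M_A = Pab²/L² = 17·3·3²/6² = 51/4 kN·m
  R_B = Pa²(a+3b)/L³ = 17·3²·(3+3·3)/6³ = 17/2 kN
  M_B = -Pa²b/L² = -17·3²·3/6² = -51/4 kN·m
Load 3 — triangular load w₀=7 kN/m (0→w₀ over full span):
  R_A = 3w₀L/20 = 3·7·6/20 = 63/10 kN
  M_A = w₀L²/30 = 7·6²/30 = 42/5 kN·m
  R_B = 7w₀L/20 = 7·7·6/20 = 147/10 kN
  M_B = -w₀L²/20 = -7·6²/20 = -63/5 kN·m
Load 4 — point force P=-13 kN at a=2 m (b=L-a=4):
  R_A = Pb²(3a+b)/L³ = (-13)·4²·(3·2+4)/6³ = -260/27 kN
  M_A = Pab²/L² = (-13)·2·4²/6² = -104/9 kN·m
  R_B = Pa²(a+3b)/L³ = (-13)·2²·(2+3·4)/6³ = -91/27 kN
  M_B = -Pa²b/L² = -(-13)·2²·4/6² = 52/9 kN·m
Superposition: R_A = 18863/2160 kN, M_A = 4343/720 kN·m, R_B = 35137/2160 kN, M_B = -9817/720 kN·m

R_A = 18863/2160 kN, M_A = 4343/720 kN·m, R_B = 35137/2160 kN, M_B = -9817/720 kN·m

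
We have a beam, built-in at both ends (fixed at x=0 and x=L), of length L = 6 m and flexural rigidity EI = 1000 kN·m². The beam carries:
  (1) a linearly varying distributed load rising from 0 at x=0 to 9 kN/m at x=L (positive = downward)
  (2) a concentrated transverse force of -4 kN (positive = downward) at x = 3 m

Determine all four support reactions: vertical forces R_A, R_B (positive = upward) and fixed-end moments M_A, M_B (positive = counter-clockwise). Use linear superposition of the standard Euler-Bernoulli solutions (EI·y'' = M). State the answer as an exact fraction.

Load 1 — triangular load w₀=9 kN/m (0→w₀ over full span):
  R_A = 3w₀L/20 = 3·9·6/20 = 81/10 kN
  M_A = w₀L²/30 = 9·6²/30 = 54/5 kN·m
  R_B = 7w₀L/20 = 7·9·6/20 = 189/10 kN
  M_B = -w₀L²/20 = -9·6²/20 = -81/5 kN·m
Load 2 — point force P=-4 kN at a=3 m (b=L-a=3):
  R_A = Pb²(3a+b)/L³ = (-4)·3²·(3·3+3)/6³ = -2 kN
  M_A = Pab²/L² = (-4)·3·3²/6² = -3 kN·m
  R_B = Pa²(a+3b)/L³ = (-4)·3²·(3+3·3)/6³ = -2 kN
  M_B = -Pa²b/L² = -(-4)·3²·3/6² = 3 kN·m
Superposition: R_A = 61/10 kN, M_A = 39/5 kN·m, R_B = 169/10 kN, M_B = -66/5 kN·m

R_A = 61/10 kN, M_A = 39/5 kN·m, R_B = 169/10 kN, M_B = -66/5 kN·m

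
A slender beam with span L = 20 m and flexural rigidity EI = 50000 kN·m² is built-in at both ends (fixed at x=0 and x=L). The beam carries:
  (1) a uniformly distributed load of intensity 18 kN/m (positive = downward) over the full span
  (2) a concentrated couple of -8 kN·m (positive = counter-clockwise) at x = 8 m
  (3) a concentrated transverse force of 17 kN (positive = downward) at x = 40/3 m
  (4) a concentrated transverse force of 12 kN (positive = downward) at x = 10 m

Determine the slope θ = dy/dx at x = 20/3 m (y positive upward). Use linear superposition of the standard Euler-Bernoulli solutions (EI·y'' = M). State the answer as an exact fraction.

θ(20/3) = -78361/3796875 rad

Load 1 — uniform load w=18 kN/m over full span:
  θ_1 = -wx(L-x)(L-2x)/(12EI) = -18·(20/3)·(20-(20/3))·(20-2·(20/3))/(12·50000) = -4/225 rad
Load 2 — applied couple M₀=-8 kN·m at a=8 m (b=L-a=12):
  θ_2 = (R_Ax²/2 - M_Ax)/EI  [x≤a] with R_A=-72/125, M_A=-24/25 = ((-72/125)·(20/3)²/2 - (-24/25)·(20/3))/50000 = -2/15625 rad
Load 3 — point force P=17 kN at a=40/3 m (b=L-a=20/3):
  θ_3 = -Pb²x(2aL-(3a+b)x)/(2L³EI)  [x≤a] = -17·(20/3)²·(20/3)·(2·(40/3)·20-(3·(40/3)+(20/3))·(20/3))/(2·20³·50000) = -17/12150 rad
Load 4 — point force P=12 kN at a=10 m (b=L-a=10):
  θ_4 = -Pb²x(2aL-(3a+b)x)/(2L³EI)  [x≤a] = -12·10²·(20/3)·(2·10·20-(3·10+10)·(20/3))/(2·20³·50000) = -1/750 rad
Superposition: θ = Σ θ_i = -78361/3796875 rad ≈ -0.020638 rad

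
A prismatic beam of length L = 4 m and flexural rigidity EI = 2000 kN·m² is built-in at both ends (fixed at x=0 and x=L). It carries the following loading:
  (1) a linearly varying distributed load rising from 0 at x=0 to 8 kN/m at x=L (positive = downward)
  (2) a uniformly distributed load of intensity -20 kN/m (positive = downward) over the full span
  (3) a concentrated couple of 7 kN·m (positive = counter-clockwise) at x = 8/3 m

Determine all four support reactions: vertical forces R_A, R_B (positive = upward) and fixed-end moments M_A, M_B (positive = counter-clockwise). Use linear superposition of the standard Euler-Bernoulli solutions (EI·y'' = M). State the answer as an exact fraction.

Load 1 — triangular load w₀=8 kN/m (0→w₀ over full span):
  R_A = 3w₀L/20 = 3·8·4/20 = 24/5 kN
  M_A = w₀L²/30 = 8·4²/30 = 64/15 kN·m
  R_B = 7w₀L/20 = 7·8·4/20 = 56/5 kN
  M_B = -w₀L²/20 = -8·4²/20 = -32/5 kN·m
Load 2 — uniform load w=-20 kN/m over full span:
  R_A = wL/2 = (-20)·4/2 = -40 kN
  M_A = wL²/12 = (-20)·4²/12 = -80/3 kN·m
  R_B = wL/2 = (-20)·4/2 = -40 kN
  M_B = -wL²/12 = -(-20)·4²/12 = 80/3 kN·m
Load 3 — applied couple M₀=7 kN·m at a=8/3 m (b=L-a=4/3):
  R_A = 6M₀ab/L³ = 6·7·(8/3)·(4/3)/4³ = 7/3 kN
  M_A = M₀b(2a-b)/L² = 7·(4/3)·(2·(8/3)-(4/3))/4² = 7/3 kN·m
  R_B = -6M₀ab/L³ = -6·7·(8/3)·(4/3)/4³ = -7/3 kN
  M_B = M₀a(2b-a)/L² = 7·(8/3)·(2·(4/3)-(8/3))/4² = 0 kN·m
Superposition: R_A = -493/15 kN, M_A = -301/15 kN·m, R_B = -467/15 kN, M_B = 304/15 kN·m

R_A = -493/15 kN, M_A = -301/15 kN·m, R_B = -467/15 kN, M_B = 304/15 kN·m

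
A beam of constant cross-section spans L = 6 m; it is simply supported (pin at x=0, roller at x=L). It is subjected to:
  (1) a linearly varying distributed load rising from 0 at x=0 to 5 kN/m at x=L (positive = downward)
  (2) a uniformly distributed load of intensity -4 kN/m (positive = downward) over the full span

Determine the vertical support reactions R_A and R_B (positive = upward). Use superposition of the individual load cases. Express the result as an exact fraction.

Load 1 — triangular load w₀=5 kN/m (0→w₀ over full span):
  R_A = w₀L/6 = 5·6/6 = 5 kN
  R_B = w₀L/3 = 5·6/3 = 10 kN
Load 2 — uniform load w=-4 kN/m over full span:
  R_A = wL/2 = (-4)·6/2 = -12 kN
  R_B = wL/2 = (-4)·6/2 = -12 kN
Superposition: R_A = -7 kN, R_B = -2 kN

R_A = -7 kN, R_B = -2 kN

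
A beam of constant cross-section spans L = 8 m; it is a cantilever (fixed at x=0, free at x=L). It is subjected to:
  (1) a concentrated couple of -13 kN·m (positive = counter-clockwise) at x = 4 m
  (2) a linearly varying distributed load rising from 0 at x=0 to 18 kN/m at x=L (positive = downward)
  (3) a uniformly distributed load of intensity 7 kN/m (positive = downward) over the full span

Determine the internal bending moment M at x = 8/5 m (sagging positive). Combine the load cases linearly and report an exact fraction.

M(8/5) = -53337/125 kN·m

Load 1 — applied couple M₀=-13 kN·m at a=4 m (b=L-a=4):
  M_1 = M₀  [x≤a] = (-13) = -13 kN·m
Load 2 — triangular load w₀=18 kN/m (0→w₀ over full span):
  M_2 = w₀Lx/2 - w₀L²/3 - w₀x³/(6L) = 18·8·(8/5)/2 - 18·8²/3 - 18·(8/5)³/(6·8) = -33792/125 kN·m
Load 3 — uniform load w=7 kN/m over full span:
  M_3 = -w(L-x)²/2 = -7·(8-(8/5))²/2 = -3584/25 kN·m
Superposition: M = Σ M_i = -53337/125 kN·m ≈ -426.696000 kN·m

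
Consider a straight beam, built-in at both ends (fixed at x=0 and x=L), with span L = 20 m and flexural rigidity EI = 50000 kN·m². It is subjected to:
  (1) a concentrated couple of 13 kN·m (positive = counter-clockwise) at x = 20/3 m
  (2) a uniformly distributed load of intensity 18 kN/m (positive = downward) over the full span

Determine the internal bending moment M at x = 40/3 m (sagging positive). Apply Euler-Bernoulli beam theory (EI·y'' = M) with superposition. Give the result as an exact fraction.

M(40/3) = 1787/9 kN·m

Load 1 — applied couple M₀=13 kN·m at a=20/3 m (b=L-a=40/3):
  M_1 = R_Ax - M_A - M₀  [x>a] with R_A=13/15, M_A=0 = (13/15)·(40/3) - 0 - 13 = -13/9 kN·m
Load 2 — uniform load w=18 kN/m over full span:
  M_2 = wLx/2 - wL²/12 - wx²/2 = 18·20·(40/3)/2 - 18·20²/12 - 18·(40/3)²/2 = 200 kN·m
Superposition: M = Σ M_i = 1787/9 kN·m ≈ 198.555556 kN·m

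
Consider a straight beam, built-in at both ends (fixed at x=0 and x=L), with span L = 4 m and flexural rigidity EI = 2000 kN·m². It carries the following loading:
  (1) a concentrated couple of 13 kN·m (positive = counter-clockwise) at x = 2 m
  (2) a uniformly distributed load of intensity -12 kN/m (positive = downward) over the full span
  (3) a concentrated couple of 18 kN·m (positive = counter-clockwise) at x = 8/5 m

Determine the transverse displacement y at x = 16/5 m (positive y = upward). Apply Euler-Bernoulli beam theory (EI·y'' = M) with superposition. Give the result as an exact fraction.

y(16/5) = 8111/3125000 m

Load 1 — applied couple M₀=13 kN·m at a=2 m (b=L-a=2):
  y_1 = (R_Ax³/6 - M_Ax²/2 - M₀(x-a)²/2)/EI  [x>a] with R_A=39/8, M_A=13/4 = ((39/8)·(16/5)³/6 - (13/4)·(16/5)²/2 - 13·((16/5)-2)²/2)/2000 = 39/125000 m
Load 2 — uniform load w=-12 kN/m over full span:
  y_2 = -wx²(L-x)²/(24EI) = -(-12)·(16/5)²·(4-(16/5))²/(24·2000) = 128/78125 m
Load 3 — applied couple M₀=18 kN·m at a=8/5 m (b=L-a=12/5):
  y_3 = (R_Ax³/6 - M_Ax²/2 - M₀(x-a)²/2)/EI  [x>a] with R_A=162/25, M_A=54/25 = ((162/25)·(16/5)³/6 - (54/25)·(16/5)²/2 - 18·((16/5)-(8/5))²/2)/2000 = 252/390625 m
Superposition: y = Σ y_i = 8111/3125000 m ≈ 0.002596 m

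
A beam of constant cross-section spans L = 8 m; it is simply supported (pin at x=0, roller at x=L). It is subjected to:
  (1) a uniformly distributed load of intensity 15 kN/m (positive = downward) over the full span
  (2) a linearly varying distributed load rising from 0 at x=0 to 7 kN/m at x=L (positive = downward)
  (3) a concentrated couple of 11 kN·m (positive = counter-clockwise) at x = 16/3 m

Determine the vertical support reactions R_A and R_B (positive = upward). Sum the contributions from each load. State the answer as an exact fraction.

Load 1 — uniform load w=15 kN/m over full span:
  R_A = wL/2 = 15·8/2 = 60 kN
  R_B = wL/2 = 15·8/2 = 60 kN
Load 2 — triangular load w₀=7 kN/m (0→w₀ over full span):
  R_A = w₀L/6 = 7·8/6 = 28/3 kN
  R_B = w₀L/3 = 7·8/3 = 56/3 kN
Load 3 — applied couple M₀=11 kN·m at a=16/3 m (b=L-a=8/3):
  R_A = M₀/L = 11/8 kN
  R_B = -M₀/L = -11/8 kN
Superposition: R_A = 1697/24 kN, R_B = 1855/24 kN

R_A = 1697/24 kN, R_B = 1855/24 kN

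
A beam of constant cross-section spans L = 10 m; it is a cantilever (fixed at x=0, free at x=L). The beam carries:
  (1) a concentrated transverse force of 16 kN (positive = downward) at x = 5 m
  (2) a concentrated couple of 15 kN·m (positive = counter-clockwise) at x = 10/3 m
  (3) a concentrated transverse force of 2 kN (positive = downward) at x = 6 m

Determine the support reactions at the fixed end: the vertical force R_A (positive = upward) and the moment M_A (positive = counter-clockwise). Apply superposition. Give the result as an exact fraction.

R_A = 18 kN, M_A = 77 kN·m

Load 1 — point force P=16 kN at a=5 m (b=L-a=5):
  R_A = P = 16 kN
  M_A = Pa = 16·5 = 80 kN·m
Load 2 — applied couple M₀=15 kN·m at a=10/3 m (b=L-a=20/3):
  R_A = 0 kN
  M_A = -M₀ = -15 kN·m
Load 3 — point force P=2 kN at a=6 m (b=L-a=4):
  R_A = P = 2 kN
  M_A = Pa = 2·6 = 12 kN·m
Superposition: R_A = 18 kN, M_A = 77 kN·m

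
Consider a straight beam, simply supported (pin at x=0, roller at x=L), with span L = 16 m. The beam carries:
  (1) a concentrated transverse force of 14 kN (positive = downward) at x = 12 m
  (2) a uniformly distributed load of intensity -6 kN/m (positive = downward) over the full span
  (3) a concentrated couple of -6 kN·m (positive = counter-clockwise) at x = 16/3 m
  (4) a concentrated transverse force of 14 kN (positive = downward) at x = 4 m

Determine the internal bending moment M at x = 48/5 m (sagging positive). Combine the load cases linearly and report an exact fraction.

M(48/5) = -3148/25 kN·m

Load 1 — point force P=14 kN at a=12 m (b=L-a=4):
  M_1 = Pbx/L  [x≤a] = 14·4·(48/5)/16 = 168/5 kN·m
Load 2 — uniform load w=-6 kN/m over full span:
  M_2 = wx(L-x)/2 = (-6)·(48/5)·(16-(48/5))/2 = -4608/25 kN·m
Load 3 — applied couple M₀=-6 kN·m at a=16/3 m (b=L-a=32/3):
  M_3 = M₀x/L - M₀  [x>a] = (-6)·(48/5)/16 - (-6) = 12/5 kN·m
Load 4 — point force P=14 kN at a=4 m (b=L-a=12):
  M_4 = Pa(L-x)/L  [x>a] = 14·4·(16-(48/5))/16 = 112/5 kN·m
Superposition: M = Σ M_i = -3148/25 kN·m ≈ -125.920000 kN·m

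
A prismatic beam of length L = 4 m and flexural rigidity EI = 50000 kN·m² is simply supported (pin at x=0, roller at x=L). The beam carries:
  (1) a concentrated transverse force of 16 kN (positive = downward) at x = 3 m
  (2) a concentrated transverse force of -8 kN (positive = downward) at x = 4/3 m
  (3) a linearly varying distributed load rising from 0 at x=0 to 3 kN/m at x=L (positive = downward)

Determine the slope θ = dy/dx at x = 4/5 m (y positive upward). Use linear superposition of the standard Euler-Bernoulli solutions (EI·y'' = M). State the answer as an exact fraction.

θ(4/5) = -142549/1265625000 rad

Load 1 — point force P=16 kN at a=3 m (b=L-a=1):
  θ_1 = -Pb(L²-b²-3x²)/(6LEI)  [x≤a] = -16·1·(4²-1²-3·(4/5)²)/(6·4·50000) = -109/625000 rad
Load 2 — point force P=-8 kN at a=4/3 m (b=L-a=8/3):
  θ_2 = -Pb(L²-b²-3x²)/(6LEI)  [x≤a] = -(-8)·(8/3)·(4²-(8/3)²-3·(4/5)²)/(6·4·50000) = 784/6328125 rad
Load 3 — triangular load w₀=3 kN/m (0→w₀ over full span):
  θ_3 = -w₀(7L⁴-30L²x²+15x⁴)/(360LEI) = -3·(7·4⁴-30·4²·(4/5)²+15·(4/5)⁴)/(360·4·50000) = -364/5859375 rad
Superposition: θ = Σ θ_i = -142549/1265625000 rad ≈ -0.000113 rad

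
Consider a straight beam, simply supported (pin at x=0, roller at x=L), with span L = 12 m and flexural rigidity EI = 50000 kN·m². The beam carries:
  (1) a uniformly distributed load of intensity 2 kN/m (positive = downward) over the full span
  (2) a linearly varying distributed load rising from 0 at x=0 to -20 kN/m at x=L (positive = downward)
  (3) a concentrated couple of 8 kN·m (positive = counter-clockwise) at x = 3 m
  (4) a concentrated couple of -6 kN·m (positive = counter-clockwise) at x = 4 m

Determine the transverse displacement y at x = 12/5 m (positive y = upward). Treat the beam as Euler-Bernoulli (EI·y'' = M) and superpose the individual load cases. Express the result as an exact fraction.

y(12/5) = 951729/39062500 m

Load 1 — uniform load w=2 kN/m over full span:
  y_1 = -wx(L³-2Lx²+x³)/(24EI) = -2·(12/5)·(12³-2·12·(12/5)²+(12/5)³)/(24·50000) = -12528/1953125 m
Load 2 — triangular load w₀=-20 kN/m (0→w₀ over full span):
  y_2 = -w₀x(7L⁴-10L²x²+3x⁴)/(360LEI) = -(-20)·(12/5)·(7·12⁴-10·12²·(12/5)²+3·(12/5)⁴)/(360·12·50000) = 297216/9765625 m
Load 3 — applied couple M₀=8 kN·m at a=3 m (b=L-a=9):
  y_3 = (M₀x³/(6L)+C₁x)/EI  [x≤a] with C₁=M₀(3b²-L²)/(6L)=11 = (8·(12/5)³/(6·12)+11·(12/5))/50000 = 873/1562500 m
Load 4 — applied couple M₀=-6 kN·m at a=4 m (b=L-a=8):
  y_4 = (M₀x³/(6L)+C₁x)/EI  [x≤a] with C₁=M₀(3b²-L²)/(6L)=-4 = ((-6)·(12/5)³/(6·12)+(-4)·(12/5))/50000 = -84/390625 m
Superposition: y = Σ y_i = 951729/39062500 m ≈ 0.024364 m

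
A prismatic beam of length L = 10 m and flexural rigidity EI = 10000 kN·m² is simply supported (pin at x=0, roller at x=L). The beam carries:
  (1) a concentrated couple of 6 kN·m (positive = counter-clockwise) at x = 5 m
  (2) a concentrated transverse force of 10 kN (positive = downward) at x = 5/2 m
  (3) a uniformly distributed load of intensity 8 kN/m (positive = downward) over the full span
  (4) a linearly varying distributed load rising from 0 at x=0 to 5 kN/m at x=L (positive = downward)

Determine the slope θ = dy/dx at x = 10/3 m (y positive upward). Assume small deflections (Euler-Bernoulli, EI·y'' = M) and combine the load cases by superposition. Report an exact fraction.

Load 1 — applied couple M₀=6 kN·m at a=5 m (b=L-a=5):
  θ_1 = (M₀x²/(2L)+C₁)/EI  [x≤a] with C₁=M₀(3b²-L²)/(6L)=-5/2 = (6·(10/3)²/(2·10)+(-5/2))/10000 = 1/12000 rad
Load 2 — point force P=10 kN at a=5/2 m (b=L-a=15/2):
  θ_2 = -Pa(2L²-6Lx+3x²+a²)/(6LEI)  [x>a] = -10·(5/2)·(2·10²-6·10·(10/3)+3·(10/3)²+(5/2)²)/(6·10·10000) = -19/11520 rad
Load 3 — uniform load w=8 kN/m over full span:
  θ_3 = -w(L³-6Lx²+4x³)/(24EI) = -8·(10³-6·10·(10/3)²+4·(10/3)³)/(24·10000) = -13/810 rad
Load 4 — triangular load w₀=5 kN/m (0→w₀ over full span):
  θ_4 = -w₀(7L⁴-30L²x²+15x⁴)/(360LEI) = -5·(7·10⁴-30·10²·(10/3)²+15·(10/3)⁴)/(360·10·10000) = -13/2430 rad
Superposition: θ = Σ θ_i = -178577/7776000 rad ≈ -0.022965 rad

θ(10/3) = -178577/7776000 rad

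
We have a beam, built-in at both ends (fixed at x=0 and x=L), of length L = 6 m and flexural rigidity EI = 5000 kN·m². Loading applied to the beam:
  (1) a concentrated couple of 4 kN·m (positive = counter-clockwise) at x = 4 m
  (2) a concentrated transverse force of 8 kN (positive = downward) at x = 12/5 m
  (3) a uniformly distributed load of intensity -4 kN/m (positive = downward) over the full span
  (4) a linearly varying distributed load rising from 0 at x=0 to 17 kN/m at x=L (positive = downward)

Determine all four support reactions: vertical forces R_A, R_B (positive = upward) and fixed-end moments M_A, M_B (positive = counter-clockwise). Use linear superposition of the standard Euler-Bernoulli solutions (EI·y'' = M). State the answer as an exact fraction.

Load 1 — applied couple M₀=4 kN·m at a=4 m (b=L-a=2):
  R_A = 6M₀ab/L³ = 6·4·4·2/6³ = 8/9 kN
  M_A = M₀b(2a-b)/L² = 4·2·(2·4-2)/6² = 4/3 kN·m
  R_B = -6M₀ab/L³ = -6·4·4·2/6³ = -8/9 kN
  M_B = M₀a(2b-a)/L² = 4·4·(2·2-4)/6² = 0 kN·m
Load 2 — point force P=8 kN at a=12/5 m (b=L-a=18/5):
  R_A = Pb²(3a+b)/L³ = 8·(18/5)²·(3·(12/5)+(18/5))/6³ = 648/125 kN
  M_A = Pab²/L² = 8·(12/5)·(18/5)²/6² = 864/125 kN·m
  R_B = Pa²(a+3b)/L³ = 8·(12/5)²·((12/5)+3·(18/5))/6³ = 352/125 kN
  M_B = -Pa²b/L² = -8·(12/5)²·(18/5)/6² = -576/125 kN·m
Load 3 — uniform load w=-4 kN/m over full span:
  R_A = wL/2 = (-4)·6/2 = -12 kN
  M_A = wL²/12 = (-4)·6²/12 = -12 kN·m
  R_B = wL/2 = (-4)·6/2 = -12 kN
  M_B = -wL²/12 = -(-4)·6²/12 = 12 kN·m
Load 4 — triangular load w₀=17 kN/m (0→w₀ over full span):
  R_A = 3w₀L/20 = 3·17·6/20 = 153/10 kN
  M_A = w₀L²/30 = 17·6²/30 = 102/5 kN·m
  R_B = 7w₀L/20 = 7·17·6/20 = 357/10 kN
  M_B = -w₀L²/20 = -17·6²/20 = -153/5 kN·m
Superposition: R_A = 21089/2250 kN, M_A = 6242/375 kN·m, R_B = 57661/2250 kN, M_B = -2901/125 kN·m

R_A = 21089/2250 kN, M_A = 6242/375 kN·m, R_B = 57661/2250 kN, M_B = -2901/125 kN·m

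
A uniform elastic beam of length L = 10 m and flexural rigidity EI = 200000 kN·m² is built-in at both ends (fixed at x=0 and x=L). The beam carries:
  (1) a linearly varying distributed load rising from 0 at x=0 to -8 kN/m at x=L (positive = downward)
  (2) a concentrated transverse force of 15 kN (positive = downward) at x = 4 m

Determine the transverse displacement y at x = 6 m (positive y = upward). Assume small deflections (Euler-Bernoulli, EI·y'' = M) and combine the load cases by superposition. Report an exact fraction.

Load 1 — triangular load w₀=-8 kN/m (0→w₀ over full span):
  y_1 = -w₀x²(L-x)²(x+2L)/(120LEI) = -(-8)·6²·(10-6)²·(6+2·10)/(120·10·200000) = 39/78125 m
Load 2 — point force P=15 kN at a=4 m (b=L-a=6):
  y_2 = -Pa²(L-x)²(3bL-(3b+a)(L-x))/(6L³EI)  [x>a] = -15·4²·(10-6)²·(3·6·10-(3·6+4)·(10-6))/(6·10³·200000) = -23/78125 m
Superposition: y = Σ y_i = 16/78125 m ≈ 0.000205 m

y(6) = 16/78125 m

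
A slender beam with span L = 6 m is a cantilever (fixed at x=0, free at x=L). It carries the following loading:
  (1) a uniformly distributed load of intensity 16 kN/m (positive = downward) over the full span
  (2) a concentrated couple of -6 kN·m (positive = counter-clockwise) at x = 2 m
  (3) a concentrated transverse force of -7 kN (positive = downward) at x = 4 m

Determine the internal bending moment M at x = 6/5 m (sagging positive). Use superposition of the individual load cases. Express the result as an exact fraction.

M(6/5) = -4268/25 kN·m

Load 1 — uniform load w=16 kN/m over full span:
  M_1 = -w(L-x)²/2 = -16·(6-(6/5))²/2 = -4608/25 kN·m
Load 2 — applied couple M₀=-6 kN·m at a=2 m (b=L-a=4):
  M_2 = M₀  [x≤a] = (-6) = -6 kN·m
Load 3 — point force P=-7 kN at a=4 m (b=L-a=2):
  M_3 = -P(a-x)  [x≤a] = -(-7)·(4-(6/5)) = 98/5 kN·m
Superposition: M = Σ M_i = -4268/25 kN·m ≈ -170.720000 kN·m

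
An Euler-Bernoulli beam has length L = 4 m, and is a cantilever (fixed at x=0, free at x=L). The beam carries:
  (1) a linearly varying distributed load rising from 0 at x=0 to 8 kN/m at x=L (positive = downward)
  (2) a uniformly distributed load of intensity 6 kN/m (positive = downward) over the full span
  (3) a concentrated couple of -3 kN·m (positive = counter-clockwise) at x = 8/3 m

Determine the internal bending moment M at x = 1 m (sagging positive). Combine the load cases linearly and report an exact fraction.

M(1) = -57 kN·m

Load 1 — triangular load w₀=8 kN/m (0→w₀ over full span):
  M_1 = w₀Lx/2 - w₀L²/3 - w₀x³/(6L) = 8·4·1/2 - 8·4²/3 - 8·1³/(6·4) = -27 kN·m
Load 2 — uniform load w=6 kN/m over full span:
  M_2 = -w(L-x)²/2 = -6·(4-1)²/2 = -27 kN·m
Load 3 — applied couple M₀=-3 kN·m at a=8/3 m (b=L-a=4/3):
  M_3 = M₀  [x≤a] = (-3) = -3 kN·m
Superposition: M = Σ M_i = -57 kN·m ≈ -57.000000 kN·m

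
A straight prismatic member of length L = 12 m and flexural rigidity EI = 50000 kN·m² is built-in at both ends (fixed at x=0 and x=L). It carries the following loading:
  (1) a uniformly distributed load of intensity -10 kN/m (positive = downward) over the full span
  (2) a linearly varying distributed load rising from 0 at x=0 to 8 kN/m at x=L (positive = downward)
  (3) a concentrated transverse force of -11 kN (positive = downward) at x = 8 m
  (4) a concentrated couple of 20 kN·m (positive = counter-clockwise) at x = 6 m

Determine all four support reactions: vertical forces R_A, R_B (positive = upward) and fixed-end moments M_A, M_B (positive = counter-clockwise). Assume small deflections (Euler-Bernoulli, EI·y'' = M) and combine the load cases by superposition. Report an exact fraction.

Load 1 — uniform load w=-10 kN/m over full span:
  R_A = wL/2 = (-10)·12/2 = -60 kN
  M_A = wL²/12 = (-10)·12²/12 = -120 kN·m
  R_B = wL/2 = (-10)·12/2 = -60 kN
  M_B = -wL²/12 = -(-10)·12²/12 = 120 kN·m
Load 2 — triangular load w₀=8 kN/m (0→w₀ over full span):
  R_A = 3w₀L/20 = 3·8·12/20 = 72/5 kN
  M_A = w₀L²/30 = 8·12²/30 = 192/5 kN·m
  R_B = 7w₀L/20 = 7·8·12/20 = 168/5 kN
  M_B = -w₀L²/20 = -8·12²/20 = -288/5 kN·m
Load 3 — point force P=-11 kN at a=8 m (b=L-a=4):
  R_A = Pb²(3a+b)/L³ = (-11)·4²·(3·8+4)/12³ = -77/27 kN
  M_A = Pab²/L² = (-11)·8·4²/12² = -88/9 kN·m
  R_B = Pa²(a+3b)/L³ = (-11)·8²·(8+3·4)/12³ = -220/27 kN
  M_B = -Pa²b/L² = -(-11)·8²·4/12² = 176/9 kN·m
Load 4 — applied couple M₀=20 kN·m at a=6 m (b=L-a=6):
  R_A = 6M₀ab/L³ = 6·20·6·6/12³ = 5/2 kN
  M_A = M₀b(2a-b)/L² = 20·6·(2·6-6)/12² = 5 kN·m
  R_B = -6M₀ab/L³ = -6·20·6·6/12³ = -5/2 kN
  M_B = M₀a(2b-a)/L² = 20·6·(2·6-6)/12² = 5 kN·m
Superposition: R_A = -12407/270 kN, M_A = -3887/45 kN·m, R_B = -10003/270 kN, M_B = 3913/45 kN·m

R_A = -12407/270 kN, M_A = -3887/45 kN·m, R_B = -10003/270 kN, M_B = 3913/45 kN·m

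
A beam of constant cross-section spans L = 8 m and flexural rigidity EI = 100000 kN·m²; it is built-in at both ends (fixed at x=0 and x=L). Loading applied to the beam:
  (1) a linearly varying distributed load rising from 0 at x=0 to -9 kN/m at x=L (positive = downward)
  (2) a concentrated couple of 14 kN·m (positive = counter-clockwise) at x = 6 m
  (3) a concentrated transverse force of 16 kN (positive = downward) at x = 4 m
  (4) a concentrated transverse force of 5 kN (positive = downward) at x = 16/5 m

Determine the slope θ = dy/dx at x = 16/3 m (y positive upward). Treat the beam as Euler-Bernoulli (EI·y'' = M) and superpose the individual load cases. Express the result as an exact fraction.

Load 1 — triangular load w₀=-9 kN/m (0→w₀ over full span):
  θ_1 = -w₀(2x(L-x)(L-2x)(x+2L)+x²(L-x)²)/(120LEI) = -(-9)·(2·(16/3)·(8-(16/3))·(8-2·(16/3))·((16/3)+2·8)+(16/3)²·(8-(16/3))²)/(120·8·100000) = -56/421875 rad
Load 2 — applied couple M₀=14 kN·m at a=6 m (b=L-a=2):
  θ_2 = (R_Ax²/2 - M_Ax)/EI  [x≤a] with R_A=63/32, M_A=35/8 = ((63/32)·(16/3)²/2 - (35/8)·(16/3))/100000 = 7/150000 rad
Load 3 — point force P=16 kN at a=4 m (b=L-a=4):
  θ_3 = Pa²(L-x)(2bL-(3b+a)(L-x))/(2L³EI)  [x>a] = 16·4²·(8-(16/3))·(2·4·8-(3·4+4)·(8-(16/3)))/(2·8³·100000) = 4/28125 rad
Load 4 — point force P=5 kN at a=16/5 m (b=L-a=24/5):
  θ_4 = Pa²(L-x)(2bL-(3b+a)(L-x))/(2L³EI)  [x>a] = 5·(16/5)²·(8-(16/3))·(2·(24/5)·8-(3·(24/5)+(16/5))·(8-(16/3)))/(2·8³·100000) = 28/703125 rad
Superposition: θ = Σ θ_i = 3239/33750000 rad ≈ 0.000096 rad

θ(16/3) = 3239/33750000 rad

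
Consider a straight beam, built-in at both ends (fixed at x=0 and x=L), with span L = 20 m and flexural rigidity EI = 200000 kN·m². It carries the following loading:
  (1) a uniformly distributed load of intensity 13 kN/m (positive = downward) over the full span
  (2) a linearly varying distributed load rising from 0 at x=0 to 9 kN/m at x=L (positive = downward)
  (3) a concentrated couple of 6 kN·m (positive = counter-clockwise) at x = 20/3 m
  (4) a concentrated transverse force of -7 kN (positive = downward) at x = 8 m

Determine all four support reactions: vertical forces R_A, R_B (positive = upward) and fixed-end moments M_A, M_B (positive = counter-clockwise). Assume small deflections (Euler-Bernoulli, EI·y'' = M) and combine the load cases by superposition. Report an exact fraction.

R_A = 19108/125 kN, M_A = 39988/75 kN·m, R_B = 23767/125 kN, M_B = -44842/75 kN·m

Load 1 — uniform load w=13 kN/m over full span:
  R_A = wL/2 = 13·20/2 = 130 kN
  M_A = wL²/12 = 13·20²/12 = 1300/3 kN·m
  R_B = wL/2 = 13·20/2 = 130 kN
  M_B = -wL²/12 = -13·20²/12 = -1300/3 kN·m
Load 2 — triangular load w₀=9 kN/m (0→w₀ over full span):
  R_A = 3w₀L/20 = 3·9·20/20 = 27 kN
  M_A = w₀L²/30 = 9·20²/30 = 120 kN·m
  R_B = 7w₀L/20 = 7·9·20/20 = 63 kN
  M_B = -w₀L²/20 = -9·20²/20 = -180 kN·m
Load 3 — applied couple M₀=6 kN·m at a=20/3 m (b=L-a=40/3):
  R_A = 6M₀ab/L³ = 6·6·(20/3)·(40/3)/20³ = 2/5 kN
  M_A = M₀b(2a-b)/L² = 6·(40/3)·(2·(20/3)-(40/3))/20² = 0 kN·m
  R_B = -6M₀ab/L³ = -6·6·(20/3)·(40/3)/20³ = -2/5 kN
  M_B = M₀a(2b-a)/L² = 6·(20/3)·(2·(40/3)-(20/3))/20² = 2 kN·m
Load 4 — point force P=-7 kN at a=8 m (b=L-a=12):
  R_A = Pb²(3a+b)/L³ = (-7)·12²·(3·8+12)/20³ = -567/125 kN
  M_A = Pab²/L² = (-7)·8·12²/20² = -504/25 kN·m
  R_B = Pa²(a+3b)/L³ = (-7)·8²·(8+3·12)/20³ = -308/125 kN
  M_B = -Pa²b/L² = -(-7)·8²·12/20² = 336/25 kN·m
Superposition: R_A = 19108/125 kN, M_A = 39988/75 kN·m, R_B = 23767/125 kN, M_B = -44842/75 kN·m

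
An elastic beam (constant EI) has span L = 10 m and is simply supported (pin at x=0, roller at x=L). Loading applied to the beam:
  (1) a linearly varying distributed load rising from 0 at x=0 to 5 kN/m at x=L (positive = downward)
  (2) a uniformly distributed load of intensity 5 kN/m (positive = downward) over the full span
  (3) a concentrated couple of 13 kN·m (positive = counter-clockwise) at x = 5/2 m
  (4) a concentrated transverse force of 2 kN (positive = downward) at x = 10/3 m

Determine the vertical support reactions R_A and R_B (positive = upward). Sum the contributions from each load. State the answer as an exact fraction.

Load 1 — triangular load w₀=5 kN/m (0→w₀ over full span):
  R_A = w₀L/6 = 5·10/6 = 25/3 kN
  R_B = w₀L/3 = 5·10/3 = 50/3 kN
Load 2 — uniform load w=5 kN/m over full span:
  R_A = wL/2 = 5·10/2 = 25 kN
  R_B = wL/2 = 5·10/2 = 25 kN
Load 3 — applied couple M₀=13 kN·m at a=5/2 m (b=L-a=15/2):
  R_A = M₀/L = 13/10 kN
  R_B = -M₀/L = -13/10 kN
Load 4 — point force P=2 kN at a=10/3 m (b=L-a=20/3):
  R_A = Pb/L = 2·(20/3)/10 = 4/3 kN
  R_B = Pa/L = 2·(10/3)/10 = 2/3 kN
Superposition: R_A = 1079/30 kN, R_B = 1231/30 kN

R_A = 1079/30 kN, R_B = 1231/30 kN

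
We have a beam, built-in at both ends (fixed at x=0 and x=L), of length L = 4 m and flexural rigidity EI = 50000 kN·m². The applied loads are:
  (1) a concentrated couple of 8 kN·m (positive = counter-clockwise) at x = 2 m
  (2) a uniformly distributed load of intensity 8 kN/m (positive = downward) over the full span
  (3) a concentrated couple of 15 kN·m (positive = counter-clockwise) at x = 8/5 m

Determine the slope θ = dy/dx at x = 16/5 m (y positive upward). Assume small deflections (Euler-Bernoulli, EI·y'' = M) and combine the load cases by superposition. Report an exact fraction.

Load 1 — applied couple M₀=8 kN·m at a=2 m (b=L-a=2):
  θ_1 = (R_Ax²/2 - M_Ax - M₀(x-a))/EI  [x>a] with R_A=3, M_A=2 = (3·(16/5)²/2 - 2·(16/5) - 8·((16/5)-2))/50000 = -1/78125 rad
Load 2 — uniform load w=8 kN/m over full span:
  θ_2 = -wx(L-x)(L-2x)/(12EI) = -8·(16/5)·(4-(16/5))·(4-2·(16/5))/(12·50000) = 32/390625 rad
Load 3 — applied couple M₀=15 kN·m at a=8/5 m (b=L-a=12/5):
  θ_3 = (R_Ax²/2 - M_Ax - M₀(x-a))/EI  [x>a] with R_A=27/5, M_A=9/5 = ((27/5)·(16/5)²/2 - (9/5)·(16/5) - 15·((16/5)-(8/5)))/50000 = -33/781250 rad
Superposition: θ = Σ θ_i = 21/781250 rad ≈ 0.000027 rad

θ(16/5) = 21/781250 rad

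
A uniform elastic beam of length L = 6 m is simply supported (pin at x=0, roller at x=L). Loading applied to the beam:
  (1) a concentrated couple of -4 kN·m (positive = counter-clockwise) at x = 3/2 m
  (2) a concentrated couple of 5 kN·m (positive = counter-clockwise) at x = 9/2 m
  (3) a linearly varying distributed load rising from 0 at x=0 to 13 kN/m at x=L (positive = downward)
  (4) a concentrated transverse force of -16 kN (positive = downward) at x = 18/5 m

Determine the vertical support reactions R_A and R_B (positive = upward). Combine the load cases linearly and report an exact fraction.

R_A = 203/30 kN, R_B = 487/30 kN

Load 1 — applied couple M₀=-4 kN·m at a=3/2 m (b=L-a=9/2):
  R_A = M₀/L = (-4)/6 = -2/3 kN
  R_B = -M₀/L = -(-4)/6 = 2/3 kN
Load 2 — applied couple M₀=5 kN·m at a=9/2 m (b=L-a=3/2):
  R_A = M₀/L = 5/6 kN
  R_B = -M₀/L = -5/6 kN
Load 3 — triangular load w₀=13 kN/m (0→w₀ over full span):
  R_A = w₀L/6 = 13·6/6 = 13 kN
  R_B = w₀L/3 = 13·6/3 = 26 kN
Load 4 — point force P=-16 kN at a=18/5 m (b=L-a=12/5):
  R_A = Pb/L = (-16)·(12/5)/6 = -32/5 kN
  R_B = Pa/L = (-16)·(18/5)/6 = -48/5 kN
Superposition: R_A = 203/30 kN, R_B = 487/30 kN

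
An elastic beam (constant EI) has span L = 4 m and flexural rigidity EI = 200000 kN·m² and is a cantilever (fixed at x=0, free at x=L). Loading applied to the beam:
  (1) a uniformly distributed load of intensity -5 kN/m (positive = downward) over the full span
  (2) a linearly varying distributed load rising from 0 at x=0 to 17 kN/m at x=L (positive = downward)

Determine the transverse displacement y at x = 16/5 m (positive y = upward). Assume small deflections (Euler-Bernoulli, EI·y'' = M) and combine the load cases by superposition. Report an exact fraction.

Load 1 — uniform load w=-5 kN/m over full span:
  y_1 = -wx²(x²-4Lx+6L²)/(24EI) = -(-5)·(16/5)²·((16/5)²-4·4·(16/5)+6·4²)/(24·200000) = 688/1171875 m
Load 2 — triangular load w₀=17 kN/m (0→w₀ over full span):
  y_2 = (w₀Lx³/12-w₀L²x²/6-w₀x⁵/(120L))/EI = (17·4·(16/5)³/12-17·4²·(16/5)²/6-17·(16/5)⁵/(120·4))/200000 = -212704/146484375 m
Superposition: y = Σ y_i = -126704/146484375 m ≈ -0.000865 m

y(16/5) = -126704/146484375 m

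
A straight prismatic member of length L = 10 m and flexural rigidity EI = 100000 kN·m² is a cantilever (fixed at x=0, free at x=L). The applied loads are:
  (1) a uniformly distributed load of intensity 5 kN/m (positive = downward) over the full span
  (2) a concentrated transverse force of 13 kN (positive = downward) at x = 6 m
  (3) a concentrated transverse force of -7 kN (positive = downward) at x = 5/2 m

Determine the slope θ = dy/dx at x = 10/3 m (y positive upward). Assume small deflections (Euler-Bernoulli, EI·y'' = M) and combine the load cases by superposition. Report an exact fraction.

Load 1 — uniform load w=5 kN/m over full span:
  θ_1 = -wx(x²-3Lx+3L²)/(6EI) = -5·(10/3)·((10/3)²-3·10·(10/3)+3·10²)/(6·100000) = -19/3240 rad
Load 2 — point force P=13 kN at a=6 m (b=L-a=4):
  θ_2 = -Px(2a-x)/(2EI)  [x≤a] = -13·(10/3)·(2·6-(10/3))/(2·100000) = -169/90000 rad
Load 3 — point force P=-7 kN at a=5/2 m (b=L-a=15/2):
  θ_3 = -Pa²/(2EI)  [x>a] = -(-7)·(5/2)²/(2·100000) = 7/32000 rad
Superposition: θ = Σ θ_i = -97501/12960000 rad ≈ -0.007523 rad

θ(10/3) = -97501/12960000 rad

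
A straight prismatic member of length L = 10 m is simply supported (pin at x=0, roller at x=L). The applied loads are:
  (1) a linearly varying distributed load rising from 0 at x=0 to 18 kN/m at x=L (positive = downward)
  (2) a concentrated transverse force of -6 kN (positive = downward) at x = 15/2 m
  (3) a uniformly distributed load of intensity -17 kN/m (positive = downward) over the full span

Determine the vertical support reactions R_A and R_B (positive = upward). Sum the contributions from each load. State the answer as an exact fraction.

R_A = -113/2 kN, R_B = -59/2 kN

Load 1 — triangular load w₀=18 kN/m (0→w₀ over full span):
  R_A = w₀L/6 = 18·10/6 = 30 kN
  R_B = w₀L/3 = 18·10/3 = 60 kN
Load 2 — point force P=-6 kN at a=15/2 m (b=L-a=5/2):
  R_A = Pb/L = (-6)·(5/2)/10 = -3/2 kN
  R_B = Pa/L = (-6)·(15/2)/10 = -9/2 kN
Load 3 — uniform load w=-17 kN/m over full span:
  R_A = wL/2 = (-17)·10/2 = -85 kN
  R_B = wL/2 = (-17)·10/2 = -85 kN
Superposition: R_A = -113/2 kN, R_B = -59/2 kN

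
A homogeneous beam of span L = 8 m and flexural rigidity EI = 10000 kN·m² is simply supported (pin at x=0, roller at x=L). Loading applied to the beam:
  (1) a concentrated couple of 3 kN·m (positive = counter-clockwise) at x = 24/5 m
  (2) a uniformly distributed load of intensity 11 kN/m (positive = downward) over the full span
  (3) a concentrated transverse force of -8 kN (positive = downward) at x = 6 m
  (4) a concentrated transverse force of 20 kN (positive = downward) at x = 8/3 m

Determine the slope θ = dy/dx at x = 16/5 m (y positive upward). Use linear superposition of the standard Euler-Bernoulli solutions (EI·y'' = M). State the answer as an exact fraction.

Load 1 — applied couple M₀=3 kN·m at a=24/5 m (b=L-a=16/5):
  θ_1 = (M₀x²/(2L)+C₁)/EI  [x≤a] with C₁=M₀(3b²-L²)/(6L)=-52/25 = (3·(16/5)²/(2·8)+(-52/25))/10000 = -1/62500 rad
Load 2 — uniform load w=11 kN/m over full span:
  θ_2 = -w(L³-6Lx²+4x³)/(24EI) = -11·(8³-6·8·(16/5)²+4·(16/5)³)/(24·10000) = -1628/234375 rad
Load 3 — point force P=-8 kN at a=6 m (b=L-a=2):
  θ_3 = -Pb(L²-b²-3x²)/(6LEI)  [x≤a] = -(-8)·2·(8²-2²-3·(16/5)²)/(6·8·10000) = 61/62500 rad
Load 4 — point force P=20 kN at a=8/3 m (b=L-a=16/3):
  θ_4 = -Pa(2L²-6Lx+3x²+a²)/(6LEI)  [x>a] = -20·(8/3)·(2·8²-6·8·(16/5)+3·(16/5)²+(8/3)²)/(6·8·10000) = -344/253125 rad
Superposition: θ = Σ θ_i = -46481/6328125 rad ≈ -0.007345 rad

θ(16/5) = -46481/6328125 rad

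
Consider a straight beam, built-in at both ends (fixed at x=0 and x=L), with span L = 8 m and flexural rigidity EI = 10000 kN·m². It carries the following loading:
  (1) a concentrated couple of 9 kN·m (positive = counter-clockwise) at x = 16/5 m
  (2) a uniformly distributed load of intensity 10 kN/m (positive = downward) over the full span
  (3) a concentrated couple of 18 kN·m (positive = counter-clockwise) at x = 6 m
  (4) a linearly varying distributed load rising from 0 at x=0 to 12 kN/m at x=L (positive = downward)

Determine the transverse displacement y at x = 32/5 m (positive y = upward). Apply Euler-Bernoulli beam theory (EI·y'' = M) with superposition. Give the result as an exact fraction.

y(32/5) = -896699/117187500 m

Load 1 — applied couple M₀=9 kN·m at a=16/5 m (b=L-a=24/5):
  y_1 = (R_Ax³/6 - M_Ax²/2 - M₀(x-a)²/2)/EI  [x>a] with R_A=81/50, M_A=27/25 = ((81/50)·(32/5)³/6 - (27/25)·(32/5)²/2 - 9·((32/5)-(16/5))²/2)/10000 = 504/1953125 m
Load 2 — uniform load w=10 kN/m over full span:
  y_2 = -wx²(L-x)²/(24EI) = -10·(32/5)²·(8-(32/5))²/(24·10000) = -1024/234375 m
Load 3 — applied couple M₀=18 kN·m at a=6 m (b=L-a=2):
  y_3 = (R_Ax³/6 - M_Ax²/2 - M₀(x-a)²/2)/EI  [x>a] with R_A=81/32, M_A=45/8 = ((81/32)·(32/5)³/6 - (45/8)·(32/5)²/2 - 18·((32/5)-6)²/2)/10000 = -189/312500 m
Load 4 — triangular load w₀=12 kN/m (0→w₀ over full span):
  y_4 = -w₀x²(L-x)²(x+2L)/(120LEI) = -12·(32/5)²·(8-(32/5))²·((32/5)+2·8)/(120·8·10000) = -28672/9765625 m
Superposition: y = Σ y_i = -896699/117187500 m ≈ -0.007652 m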